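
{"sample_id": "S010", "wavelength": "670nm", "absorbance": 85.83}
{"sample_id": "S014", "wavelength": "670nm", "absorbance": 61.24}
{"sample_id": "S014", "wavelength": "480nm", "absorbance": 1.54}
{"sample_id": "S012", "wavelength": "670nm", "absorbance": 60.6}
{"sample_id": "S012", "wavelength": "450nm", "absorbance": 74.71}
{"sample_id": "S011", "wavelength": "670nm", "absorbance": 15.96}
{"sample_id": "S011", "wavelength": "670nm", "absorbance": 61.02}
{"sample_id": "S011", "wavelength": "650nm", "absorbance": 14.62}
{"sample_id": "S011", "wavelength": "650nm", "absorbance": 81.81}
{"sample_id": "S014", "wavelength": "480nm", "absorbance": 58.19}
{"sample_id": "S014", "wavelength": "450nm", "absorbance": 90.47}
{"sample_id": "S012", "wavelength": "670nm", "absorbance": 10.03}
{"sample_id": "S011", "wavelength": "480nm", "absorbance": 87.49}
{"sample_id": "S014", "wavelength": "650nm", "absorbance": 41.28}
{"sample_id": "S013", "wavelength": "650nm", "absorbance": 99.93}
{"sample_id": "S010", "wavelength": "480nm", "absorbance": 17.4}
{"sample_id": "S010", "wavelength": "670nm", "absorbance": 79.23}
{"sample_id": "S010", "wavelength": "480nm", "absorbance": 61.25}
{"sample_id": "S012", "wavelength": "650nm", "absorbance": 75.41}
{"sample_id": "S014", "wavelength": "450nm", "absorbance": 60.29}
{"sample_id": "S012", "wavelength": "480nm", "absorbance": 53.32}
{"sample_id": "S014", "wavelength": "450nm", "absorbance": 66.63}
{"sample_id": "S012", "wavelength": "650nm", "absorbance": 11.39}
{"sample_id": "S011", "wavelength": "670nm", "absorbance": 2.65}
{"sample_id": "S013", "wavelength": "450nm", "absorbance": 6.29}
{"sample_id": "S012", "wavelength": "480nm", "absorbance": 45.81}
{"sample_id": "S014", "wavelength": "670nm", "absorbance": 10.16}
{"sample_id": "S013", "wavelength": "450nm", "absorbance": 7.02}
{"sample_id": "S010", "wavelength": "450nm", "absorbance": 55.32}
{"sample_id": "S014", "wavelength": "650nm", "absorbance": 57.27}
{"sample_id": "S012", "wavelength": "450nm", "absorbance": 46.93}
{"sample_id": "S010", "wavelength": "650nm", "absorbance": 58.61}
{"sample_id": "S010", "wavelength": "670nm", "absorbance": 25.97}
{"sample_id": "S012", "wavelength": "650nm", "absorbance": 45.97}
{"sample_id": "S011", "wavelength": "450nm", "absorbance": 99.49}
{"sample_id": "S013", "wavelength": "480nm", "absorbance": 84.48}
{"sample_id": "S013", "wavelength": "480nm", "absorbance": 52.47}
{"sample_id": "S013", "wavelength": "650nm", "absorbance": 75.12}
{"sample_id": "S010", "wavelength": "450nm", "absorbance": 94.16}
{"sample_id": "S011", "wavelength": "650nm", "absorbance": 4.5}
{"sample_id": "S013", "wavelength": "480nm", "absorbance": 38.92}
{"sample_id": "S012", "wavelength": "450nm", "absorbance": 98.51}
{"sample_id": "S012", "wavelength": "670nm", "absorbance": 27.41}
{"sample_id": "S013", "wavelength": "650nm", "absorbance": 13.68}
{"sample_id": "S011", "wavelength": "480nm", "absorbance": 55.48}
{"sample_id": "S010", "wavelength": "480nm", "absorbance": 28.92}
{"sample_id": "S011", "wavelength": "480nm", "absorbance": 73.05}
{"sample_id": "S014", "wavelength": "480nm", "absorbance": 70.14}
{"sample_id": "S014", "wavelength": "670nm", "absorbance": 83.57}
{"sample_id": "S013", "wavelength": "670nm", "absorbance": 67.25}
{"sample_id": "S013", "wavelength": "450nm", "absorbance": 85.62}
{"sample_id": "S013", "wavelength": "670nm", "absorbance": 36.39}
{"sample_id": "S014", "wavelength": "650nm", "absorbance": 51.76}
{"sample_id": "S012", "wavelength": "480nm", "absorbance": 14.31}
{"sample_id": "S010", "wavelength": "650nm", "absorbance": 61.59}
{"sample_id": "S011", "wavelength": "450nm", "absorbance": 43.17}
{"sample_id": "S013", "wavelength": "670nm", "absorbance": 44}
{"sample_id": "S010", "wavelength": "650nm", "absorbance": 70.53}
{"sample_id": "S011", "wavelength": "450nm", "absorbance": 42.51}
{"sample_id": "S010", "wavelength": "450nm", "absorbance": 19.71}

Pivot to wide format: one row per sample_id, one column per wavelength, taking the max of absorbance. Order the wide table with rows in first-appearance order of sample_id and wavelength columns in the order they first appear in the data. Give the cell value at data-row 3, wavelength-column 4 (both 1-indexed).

75.41

With rows in first-appearance order of sample_id, row 3 is sample_id=S012. wavelength columns in first-appearance order: 670nm, 480nm, 450nm, 650nm; column 4 is 650nm.
Long rows with sample_id=S012, wavelength=650nm: max(75.41, 11.39, 45.97) = 75.41.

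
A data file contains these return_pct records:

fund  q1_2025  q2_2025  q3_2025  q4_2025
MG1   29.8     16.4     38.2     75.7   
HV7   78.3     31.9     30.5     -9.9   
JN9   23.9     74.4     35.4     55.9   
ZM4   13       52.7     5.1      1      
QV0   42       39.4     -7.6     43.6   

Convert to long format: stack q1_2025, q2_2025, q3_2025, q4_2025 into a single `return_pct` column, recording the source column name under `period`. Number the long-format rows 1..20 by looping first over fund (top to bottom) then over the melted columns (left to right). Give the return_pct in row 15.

5.1

20 rows total (5 × 4). Row 15: index ⌊(15-1)/4⌋ = 3 into fund → ZM4; (15-1) mod 4 = 2 into the melted columns → q3_2025.
So row 15 is (ZM4, q3_2025, 5.1); return_pct = 5.1.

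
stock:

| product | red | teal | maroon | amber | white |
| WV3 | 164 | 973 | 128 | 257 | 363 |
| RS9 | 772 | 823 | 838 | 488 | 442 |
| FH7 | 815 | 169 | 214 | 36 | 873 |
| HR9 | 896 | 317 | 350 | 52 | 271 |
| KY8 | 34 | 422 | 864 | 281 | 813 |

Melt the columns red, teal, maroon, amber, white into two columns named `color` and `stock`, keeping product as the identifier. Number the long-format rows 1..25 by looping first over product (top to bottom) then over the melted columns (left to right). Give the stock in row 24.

25 rows total (5 × 5). Row 24: index ⌊(24-1)/5⌋ = 4 into product → KY8; (24-1) mod 5 = 3 into the melted columns → amber.
So row 24 is (KY8, amber, 281); stock = 281.

281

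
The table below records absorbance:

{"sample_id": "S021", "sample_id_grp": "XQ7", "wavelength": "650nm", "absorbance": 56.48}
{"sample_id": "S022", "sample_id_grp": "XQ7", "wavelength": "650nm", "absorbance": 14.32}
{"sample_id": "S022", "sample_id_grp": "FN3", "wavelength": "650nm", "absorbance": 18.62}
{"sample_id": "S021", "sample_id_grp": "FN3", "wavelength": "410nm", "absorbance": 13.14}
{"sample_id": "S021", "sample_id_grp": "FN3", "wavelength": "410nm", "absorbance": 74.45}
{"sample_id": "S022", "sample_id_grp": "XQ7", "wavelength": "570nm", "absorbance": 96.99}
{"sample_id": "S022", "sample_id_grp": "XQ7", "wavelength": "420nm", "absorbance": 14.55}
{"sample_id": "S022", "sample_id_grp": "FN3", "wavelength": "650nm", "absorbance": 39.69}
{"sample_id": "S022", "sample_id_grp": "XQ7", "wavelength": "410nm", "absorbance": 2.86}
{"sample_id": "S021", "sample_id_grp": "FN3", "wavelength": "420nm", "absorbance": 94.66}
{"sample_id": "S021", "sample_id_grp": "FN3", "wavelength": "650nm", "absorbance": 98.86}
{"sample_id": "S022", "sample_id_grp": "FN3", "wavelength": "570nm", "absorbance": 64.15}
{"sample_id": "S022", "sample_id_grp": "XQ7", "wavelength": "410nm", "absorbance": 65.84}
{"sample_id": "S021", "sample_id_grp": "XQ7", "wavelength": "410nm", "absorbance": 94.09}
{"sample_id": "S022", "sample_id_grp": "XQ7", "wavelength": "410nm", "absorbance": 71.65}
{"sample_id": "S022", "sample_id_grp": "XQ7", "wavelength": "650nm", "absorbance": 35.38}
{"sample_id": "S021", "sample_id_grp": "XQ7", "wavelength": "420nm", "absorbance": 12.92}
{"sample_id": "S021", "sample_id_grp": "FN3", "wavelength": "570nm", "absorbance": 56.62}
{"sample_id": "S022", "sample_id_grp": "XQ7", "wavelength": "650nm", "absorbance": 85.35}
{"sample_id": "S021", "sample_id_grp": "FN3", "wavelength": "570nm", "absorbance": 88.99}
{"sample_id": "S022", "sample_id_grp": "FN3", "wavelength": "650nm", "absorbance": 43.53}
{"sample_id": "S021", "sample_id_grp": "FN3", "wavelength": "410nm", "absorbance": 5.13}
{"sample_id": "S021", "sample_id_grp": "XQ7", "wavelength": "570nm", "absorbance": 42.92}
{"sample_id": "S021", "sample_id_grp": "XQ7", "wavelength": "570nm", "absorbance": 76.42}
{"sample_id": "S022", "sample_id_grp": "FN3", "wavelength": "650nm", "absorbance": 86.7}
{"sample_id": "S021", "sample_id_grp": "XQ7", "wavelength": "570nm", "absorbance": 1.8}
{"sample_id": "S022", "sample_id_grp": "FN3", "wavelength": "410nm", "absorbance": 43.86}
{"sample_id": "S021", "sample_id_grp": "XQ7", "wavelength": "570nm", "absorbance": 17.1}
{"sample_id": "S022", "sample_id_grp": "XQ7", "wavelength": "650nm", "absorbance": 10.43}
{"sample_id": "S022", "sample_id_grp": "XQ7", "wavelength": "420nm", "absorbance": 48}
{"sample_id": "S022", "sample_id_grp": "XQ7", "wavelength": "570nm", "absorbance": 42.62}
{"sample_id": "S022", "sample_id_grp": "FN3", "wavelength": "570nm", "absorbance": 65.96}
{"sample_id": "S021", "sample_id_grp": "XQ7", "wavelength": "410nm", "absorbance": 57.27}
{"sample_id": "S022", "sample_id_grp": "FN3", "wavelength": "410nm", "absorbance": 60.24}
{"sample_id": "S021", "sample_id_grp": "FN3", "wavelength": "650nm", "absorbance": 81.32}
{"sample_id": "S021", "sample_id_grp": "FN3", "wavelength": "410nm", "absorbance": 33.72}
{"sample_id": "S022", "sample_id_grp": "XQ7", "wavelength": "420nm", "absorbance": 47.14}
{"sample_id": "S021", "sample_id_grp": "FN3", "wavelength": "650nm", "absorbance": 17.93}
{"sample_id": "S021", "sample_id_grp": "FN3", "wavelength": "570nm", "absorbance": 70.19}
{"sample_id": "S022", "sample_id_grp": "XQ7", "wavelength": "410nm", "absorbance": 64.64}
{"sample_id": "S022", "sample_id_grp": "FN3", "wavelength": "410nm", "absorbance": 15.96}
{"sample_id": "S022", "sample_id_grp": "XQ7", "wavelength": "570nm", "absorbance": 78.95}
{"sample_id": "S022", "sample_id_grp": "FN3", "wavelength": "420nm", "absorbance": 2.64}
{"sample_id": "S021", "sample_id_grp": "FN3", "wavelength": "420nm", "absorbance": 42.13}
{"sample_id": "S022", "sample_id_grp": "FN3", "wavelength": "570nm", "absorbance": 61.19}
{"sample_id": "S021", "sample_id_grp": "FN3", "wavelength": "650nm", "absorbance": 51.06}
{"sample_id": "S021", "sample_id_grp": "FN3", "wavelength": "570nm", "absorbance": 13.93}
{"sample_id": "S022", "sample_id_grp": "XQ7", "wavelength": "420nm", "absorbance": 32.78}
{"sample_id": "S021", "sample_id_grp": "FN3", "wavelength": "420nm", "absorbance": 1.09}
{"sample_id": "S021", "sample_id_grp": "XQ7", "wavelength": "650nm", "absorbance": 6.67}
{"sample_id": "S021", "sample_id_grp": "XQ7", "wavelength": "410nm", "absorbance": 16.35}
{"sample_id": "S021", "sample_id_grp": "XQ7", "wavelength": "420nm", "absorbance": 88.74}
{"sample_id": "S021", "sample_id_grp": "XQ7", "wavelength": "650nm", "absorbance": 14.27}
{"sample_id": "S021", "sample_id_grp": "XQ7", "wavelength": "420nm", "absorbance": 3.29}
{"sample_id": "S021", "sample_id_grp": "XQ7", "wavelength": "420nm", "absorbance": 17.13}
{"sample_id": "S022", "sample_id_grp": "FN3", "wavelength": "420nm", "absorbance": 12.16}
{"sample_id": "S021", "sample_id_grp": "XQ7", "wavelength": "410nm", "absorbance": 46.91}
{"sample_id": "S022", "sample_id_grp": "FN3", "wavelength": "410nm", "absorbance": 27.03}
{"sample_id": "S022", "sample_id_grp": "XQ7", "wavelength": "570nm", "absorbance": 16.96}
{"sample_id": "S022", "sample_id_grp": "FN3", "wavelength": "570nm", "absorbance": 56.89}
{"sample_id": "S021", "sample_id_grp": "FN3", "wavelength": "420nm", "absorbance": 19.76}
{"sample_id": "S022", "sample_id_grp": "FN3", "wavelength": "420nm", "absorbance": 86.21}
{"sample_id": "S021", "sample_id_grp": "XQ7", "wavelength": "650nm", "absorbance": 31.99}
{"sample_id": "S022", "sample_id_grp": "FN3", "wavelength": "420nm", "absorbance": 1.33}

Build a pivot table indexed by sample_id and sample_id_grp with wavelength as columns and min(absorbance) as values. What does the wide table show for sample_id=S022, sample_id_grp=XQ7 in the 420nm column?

14.55

Rows with sample_id=S022, sample_id_grp=XQ7 and wavelength=420nm: absorbance values are 14.55, 48, 47.14, 32.78.
min(14.55, 48, 47.14, 32.78) = 14.55.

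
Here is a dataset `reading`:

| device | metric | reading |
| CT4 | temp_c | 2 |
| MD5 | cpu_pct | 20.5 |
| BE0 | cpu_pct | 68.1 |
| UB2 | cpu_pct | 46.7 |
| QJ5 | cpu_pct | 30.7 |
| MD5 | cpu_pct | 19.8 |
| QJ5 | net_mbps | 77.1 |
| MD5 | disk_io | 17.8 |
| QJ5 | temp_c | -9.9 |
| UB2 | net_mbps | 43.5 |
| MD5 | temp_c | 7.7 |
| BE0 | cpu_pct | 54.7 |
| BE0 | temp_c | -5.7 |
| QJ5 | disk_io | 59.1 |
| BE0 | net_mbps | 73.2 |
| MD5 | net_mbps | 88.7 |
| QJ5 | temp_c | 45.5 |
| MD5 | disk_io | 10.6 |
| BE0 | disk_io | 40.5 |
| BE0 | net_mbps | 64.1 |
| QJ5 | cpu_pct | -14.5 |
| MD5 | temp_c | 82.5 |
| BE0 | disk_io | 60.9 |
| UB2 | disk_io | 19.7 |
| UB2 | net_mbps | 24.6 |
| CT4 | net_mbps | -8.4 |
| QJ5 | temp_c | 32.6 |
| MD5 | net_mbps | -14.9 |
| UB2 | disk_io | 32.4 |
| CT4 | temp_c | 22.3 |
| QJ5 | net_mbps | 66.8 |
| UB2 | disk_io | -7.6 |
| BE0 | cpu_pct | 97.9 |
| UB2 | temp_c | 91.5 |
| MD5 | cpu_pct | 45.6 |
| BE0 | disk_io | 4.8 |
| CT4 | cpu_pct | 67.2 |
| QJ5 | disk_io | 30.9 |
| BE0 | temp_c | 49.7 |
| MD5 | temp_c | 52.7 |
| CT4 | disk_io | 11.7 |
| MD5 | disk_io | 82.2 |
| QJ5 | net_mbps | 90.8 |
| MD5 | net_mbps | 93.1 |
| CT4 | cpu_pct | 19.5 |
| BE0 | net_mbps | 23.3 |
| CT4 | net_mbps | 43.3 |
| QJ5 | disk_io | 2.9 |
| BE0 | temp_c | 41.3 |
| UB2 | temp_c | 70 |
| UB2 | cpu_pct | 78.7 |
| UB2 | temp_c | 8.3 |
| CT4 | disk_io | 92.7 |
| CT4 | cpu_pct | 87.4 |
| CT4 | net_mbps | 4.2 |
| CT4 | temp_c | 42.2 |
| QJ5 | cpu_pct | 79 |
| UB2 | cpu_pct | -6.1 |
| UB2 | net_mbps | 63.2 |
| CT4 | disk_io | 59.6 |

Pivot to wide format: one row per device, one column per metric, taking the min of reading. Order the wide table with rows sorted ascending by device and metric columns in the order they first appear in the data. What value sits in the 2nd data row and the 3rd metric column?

-8.4

With rows sorted ascending by device, row 2 is device=CT4. metric columns in first-appearance order: temp_c, cpu_pct, net_mbps, disk_io; column 3 is net_mbps.
Long rows with device=CT4, metric=net_mbps: min(-8.4, 43.3, 4.2) = -8.4.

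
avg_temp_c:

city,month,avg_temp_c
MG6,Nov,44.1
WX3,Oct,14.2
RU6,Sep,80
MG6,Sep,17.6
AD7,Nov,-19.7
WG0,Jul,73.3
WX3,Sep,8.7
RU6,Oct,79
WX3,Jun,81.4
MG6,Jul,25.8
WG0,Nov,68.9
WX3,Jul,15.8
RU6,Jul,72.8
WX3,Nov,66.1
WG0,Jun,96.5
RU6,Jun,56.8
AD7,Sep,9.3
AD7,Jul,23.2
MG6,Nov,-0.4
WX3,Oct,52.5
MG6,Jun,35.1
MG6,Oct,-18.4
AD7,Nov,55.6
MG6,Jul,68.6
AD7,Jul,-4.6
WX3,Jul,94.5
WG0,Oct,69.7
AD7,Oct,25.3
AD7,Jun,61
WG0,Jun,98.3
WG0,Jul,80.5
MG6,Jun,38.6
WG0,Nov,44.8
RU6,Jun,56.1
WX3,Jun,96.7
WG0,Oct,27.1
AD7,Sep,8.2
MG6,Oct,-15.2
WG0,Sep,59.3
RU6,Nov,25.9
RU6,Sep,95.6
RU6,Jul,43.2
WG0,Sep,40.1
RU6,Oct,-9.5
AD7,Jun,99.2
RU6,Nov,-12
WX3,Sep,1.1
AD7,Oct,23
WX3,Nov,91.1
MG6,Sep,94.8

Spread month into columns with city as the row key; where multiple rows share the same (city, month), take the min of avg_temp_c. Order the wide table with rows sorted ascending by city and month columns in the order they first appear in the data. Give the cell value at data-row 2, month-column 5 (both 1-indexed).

With rows sorted ascending by city, row 2 is city=MG6. month columns in first-appearance order: Nov, Oct, Sep, Jul, Jun; column 5 is Jun.
Long rows with city=MG6, month=Jun: min(35.1, 38.6) = 35.1.

35.1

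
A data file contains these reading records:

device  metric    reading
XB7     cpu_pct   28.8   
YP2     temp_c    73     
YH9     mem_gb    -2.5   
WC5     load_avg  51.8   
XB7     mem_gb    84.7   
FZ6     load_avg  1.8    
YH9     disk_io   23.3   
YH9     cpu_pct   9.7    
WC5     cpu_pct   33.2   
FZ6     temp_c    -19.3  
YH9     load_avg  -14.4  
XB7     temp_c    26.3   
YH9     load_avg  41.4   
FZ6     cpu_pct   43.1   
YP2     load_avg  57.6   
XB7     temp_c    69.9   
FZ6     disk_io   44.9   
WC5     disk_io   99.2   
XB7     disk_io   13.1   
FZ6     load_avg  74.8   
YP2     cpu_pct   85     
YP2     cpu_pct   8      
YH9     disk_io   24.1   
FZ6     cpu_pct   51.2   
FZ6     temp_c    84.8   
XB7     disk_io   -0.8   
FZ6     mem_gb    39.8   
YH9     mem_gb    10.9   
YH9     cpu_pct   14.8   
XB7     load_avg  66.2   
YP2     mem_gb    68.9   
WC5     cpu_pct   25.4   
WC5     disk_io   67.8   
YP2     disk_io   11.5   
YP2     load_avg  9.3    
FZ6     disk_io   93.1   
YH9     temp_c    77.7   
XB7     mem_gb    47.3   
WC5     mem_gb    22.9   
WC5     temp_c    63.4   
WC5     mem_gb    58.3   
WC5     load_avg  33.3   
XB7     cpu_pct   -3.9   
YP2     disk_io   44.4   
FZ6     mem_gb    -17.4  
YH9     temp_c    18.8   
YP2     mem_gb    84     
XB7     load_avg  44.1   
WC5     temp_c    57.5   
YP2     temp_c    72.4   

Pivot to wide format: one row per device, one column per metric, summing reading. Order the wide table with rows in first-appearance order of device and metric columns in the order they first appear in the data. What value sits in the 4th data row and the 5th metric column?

167

With rows in first-appearance order of device, row 4 is device=WC5. metric columns in first-appearance order: cpu_pct, temp_c, mem_gb, load_avg, disk_io; column 5 is disk_io.
Long rows with device=WC5, metric=disk_io: 99.2 + 67.8 = 167.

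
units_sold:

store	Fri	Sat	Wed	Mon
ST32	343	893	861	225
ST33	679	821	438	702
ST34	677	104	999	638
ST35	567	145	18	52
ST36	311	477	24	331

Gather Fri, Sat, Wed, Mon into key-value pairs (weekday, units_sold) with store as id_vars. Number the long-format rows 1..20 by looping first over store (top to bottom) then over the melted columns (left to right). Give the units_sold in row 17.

311

20 rows total (5 × 4). Row 17: index ⌊(17-1)/4⌋ = 4 into store → ST36; (17-1) mod 4 = 0 into the melted columns → Fri.
So row 17 is (ST36, Fri, 311); units_sold = 311.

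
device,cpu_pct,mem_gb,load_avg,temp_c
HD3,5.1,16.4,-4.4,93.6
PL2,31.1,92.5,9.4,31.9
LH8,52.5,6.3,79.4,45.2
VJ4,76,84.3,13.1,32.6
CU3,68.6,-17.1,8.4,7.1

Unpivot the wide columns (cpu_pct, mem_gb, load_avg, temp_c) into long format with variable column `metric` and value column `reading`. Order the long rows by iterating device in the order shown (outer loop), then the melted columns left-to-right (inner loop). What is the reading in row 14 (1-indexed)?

84.3

20 rows total (5 × 4). Row 14: index ⌊(14-1)/4⌋ = 3 into device → VJ4; (14-1) mod 4 = 1 into the melted columns → mem_gb.
So row 14 is (VJ4, mem_gb, 84.3); reading = 84.3.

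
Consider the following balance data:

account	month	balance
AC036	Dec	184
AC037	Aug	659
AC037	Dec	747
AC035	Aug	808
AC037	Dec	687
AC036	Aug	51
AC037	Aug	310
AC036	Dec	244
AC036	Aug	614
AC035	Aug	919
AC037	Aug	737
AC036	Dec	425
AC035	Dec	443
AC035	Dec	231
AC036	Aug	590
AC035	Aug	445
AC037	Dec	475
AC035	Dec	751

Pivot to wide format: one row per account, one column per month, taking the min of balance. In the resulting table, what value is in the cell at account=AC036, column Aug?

51

Rows with account=AC036 and month=Aug: balance values are 51, 614, 590.
min(51, 614, 590) = 51.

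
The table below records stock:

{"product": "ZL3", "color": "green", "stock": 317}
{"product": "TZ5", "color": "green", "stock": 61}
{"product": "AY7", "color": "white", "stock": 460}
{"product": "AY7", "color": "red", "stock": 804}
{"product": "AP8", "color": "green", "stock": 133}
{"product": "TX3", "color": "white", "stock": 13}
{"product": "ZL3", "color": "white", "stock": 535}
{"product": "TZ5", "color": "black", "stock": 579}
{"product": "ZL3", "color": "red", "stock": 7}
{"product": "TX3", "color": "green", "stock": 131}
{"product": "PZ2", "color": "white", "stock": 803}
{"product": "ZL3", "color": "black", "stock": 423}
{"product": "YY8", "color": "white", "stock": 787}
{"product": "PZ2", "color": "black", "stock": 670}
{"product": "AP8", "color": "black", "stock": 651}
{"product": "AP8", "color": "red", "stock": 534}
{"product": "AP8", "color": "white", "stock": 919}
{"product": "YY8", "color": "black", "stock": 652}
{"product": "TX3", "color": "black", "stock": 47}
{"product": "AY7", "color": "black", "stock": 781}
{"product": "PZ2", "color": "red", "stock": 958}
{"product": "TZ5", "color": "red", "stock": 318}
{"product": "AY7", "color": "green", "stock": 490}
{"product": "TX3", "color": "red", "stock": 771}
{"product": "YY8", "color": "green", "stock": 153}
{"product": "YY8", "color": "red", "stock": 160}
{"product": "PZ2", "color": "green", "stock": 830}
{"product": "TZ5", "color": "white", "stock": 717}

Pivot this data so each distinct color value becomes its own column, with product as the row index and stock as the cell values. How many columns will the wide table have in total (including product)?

5

1 column for product plus 4 distinct color values → 5 columns.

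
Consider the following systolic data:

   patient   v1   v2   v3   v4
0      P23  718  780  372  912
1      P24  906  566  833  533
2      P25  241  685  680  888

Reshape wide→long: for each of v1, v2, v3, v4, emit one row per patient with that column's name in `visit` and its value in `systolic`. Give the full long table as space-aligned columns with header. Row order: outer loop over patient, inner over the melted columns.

Each (patient, column) pair becomes one row: 3 × 4 = 12 rows.
For example, (P23, v1) → systolic=718.

patient  visit  systolic
P23      v1     718     
P23      v2     780     
P23      v3     372     
P23      v4     912     
P24      v1     906     
P24      v2     566     
P24      v3     833     
P24      v4     533     
P25      v1     241     
P25      v2     685     
P25      v3     680     
P25      v4     888     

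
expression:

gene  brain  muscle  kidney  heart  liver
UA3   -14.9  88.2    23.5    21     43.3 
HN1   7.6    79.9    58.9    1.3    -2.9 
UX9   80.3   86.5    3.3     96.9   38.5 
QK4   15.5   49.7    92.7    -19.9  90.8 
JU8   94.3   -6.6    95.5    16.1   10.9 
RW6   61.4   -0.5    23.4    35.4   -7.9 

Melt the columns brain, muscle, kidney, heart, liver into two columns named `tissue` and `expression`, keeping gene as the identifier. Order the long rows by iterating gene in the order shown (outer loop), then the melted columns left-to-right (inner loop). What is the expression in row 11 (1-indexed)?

80.3

30 rows total (6 × 5). Row 11: index ⌊(11-1)/5⌋ = 2 into gene → UX9; (11-1) mod 5 = 0 into the melted columns → brain.
So row 11 is (UX9, brain, 80.3); expression = 80.3.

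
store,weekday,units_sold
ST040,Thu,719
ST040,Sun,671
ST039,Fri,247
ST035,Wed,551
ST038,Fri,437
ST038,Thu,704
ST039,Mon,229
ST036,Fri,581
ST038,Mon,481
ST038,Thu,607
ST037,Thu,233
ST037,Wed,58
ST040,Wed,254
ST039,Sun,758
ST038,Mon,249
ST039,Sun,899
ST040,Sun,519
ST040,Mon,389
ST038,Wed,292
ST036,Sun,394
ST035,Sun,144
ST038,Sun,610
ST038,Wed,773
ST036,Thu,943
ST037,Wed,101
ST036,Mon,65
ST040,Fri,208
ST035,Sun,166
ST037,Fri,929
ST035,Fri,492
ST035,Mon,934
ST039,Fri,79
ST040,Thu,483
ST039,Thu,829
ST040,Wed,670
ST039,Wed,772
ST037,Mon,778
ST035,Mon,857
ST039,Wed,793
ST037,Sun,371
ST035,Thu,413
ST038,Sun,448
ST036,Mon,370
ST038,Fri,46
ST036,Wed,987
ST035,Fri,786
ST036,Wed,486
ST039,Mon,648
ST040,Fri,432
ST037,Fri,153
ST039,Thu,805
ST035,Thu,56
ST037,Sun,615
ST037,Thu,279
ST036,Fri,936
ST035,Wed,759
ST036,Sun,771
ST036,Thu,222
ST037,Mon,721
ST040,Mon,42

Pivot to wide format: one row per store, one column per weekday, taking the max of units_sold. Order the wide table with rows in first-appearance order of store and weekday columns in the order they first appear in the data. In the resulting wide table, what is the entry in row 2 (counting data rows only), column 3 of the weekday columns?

247

With rows in first-appearance order of store, row 2 is store=ST039. weekday columns in first-appearance order: Thu, Sun, Fri, Wed, Mon; column 3 is Fri.
Long rows with store=ST039, weekday=Fri: max(247, 79) = 247.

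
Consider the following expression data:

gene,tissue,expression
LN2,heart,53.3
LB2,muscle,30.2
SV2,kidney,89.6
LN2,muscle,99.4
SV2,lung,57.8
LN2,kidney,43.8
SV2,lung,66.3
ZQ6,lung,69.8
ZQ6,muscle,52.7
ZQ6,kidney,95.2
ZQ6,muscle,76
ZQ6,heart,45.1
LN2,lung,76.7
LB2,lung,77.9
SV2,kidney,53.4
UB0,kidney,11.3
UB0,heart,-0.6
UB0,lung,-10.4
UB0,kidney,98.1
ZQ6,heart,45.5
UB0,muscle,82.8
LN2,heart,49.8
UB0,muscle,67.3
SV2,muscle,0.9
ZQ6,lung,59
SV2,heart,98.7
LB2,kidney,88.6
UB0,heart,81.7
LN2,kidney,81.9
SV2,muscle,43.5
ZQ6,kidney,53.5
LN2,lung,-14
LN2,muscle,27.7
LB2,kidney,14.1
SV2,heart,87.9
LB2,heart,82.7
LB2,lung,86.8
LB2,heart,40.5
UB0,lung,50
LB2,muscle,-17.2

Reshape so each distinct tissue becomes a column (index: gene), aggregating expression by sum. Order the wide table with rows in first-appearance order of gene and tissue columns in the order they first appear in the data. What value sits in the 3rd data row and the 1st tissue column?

With rows in first-appearance order of gene, row 3 is gene=SV2. tissue columns in first-appearance order: heart, muscle, kidney, lung; column 1 is heart.
Long rows with gene=SV2, tissue=heart: 98.7 + 87.9 = 186.6.

186.6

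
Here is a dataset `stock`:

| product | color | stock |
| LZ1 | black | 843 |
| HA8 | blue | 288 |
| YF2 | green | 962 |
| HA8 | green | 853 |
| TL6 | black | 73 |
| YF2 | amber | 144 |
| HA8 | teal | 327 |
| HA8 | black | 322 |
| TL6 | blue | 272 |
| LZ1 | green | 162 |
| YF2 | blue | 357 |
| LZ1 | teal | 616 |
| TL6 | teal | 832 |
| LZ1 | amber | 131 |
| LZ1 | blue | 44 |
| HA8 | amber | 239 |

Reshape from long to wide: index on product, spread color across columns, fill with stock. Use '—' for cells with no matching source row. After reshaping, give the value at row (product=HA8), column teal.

The long row with product=HA8, color=teal has stock=327.

327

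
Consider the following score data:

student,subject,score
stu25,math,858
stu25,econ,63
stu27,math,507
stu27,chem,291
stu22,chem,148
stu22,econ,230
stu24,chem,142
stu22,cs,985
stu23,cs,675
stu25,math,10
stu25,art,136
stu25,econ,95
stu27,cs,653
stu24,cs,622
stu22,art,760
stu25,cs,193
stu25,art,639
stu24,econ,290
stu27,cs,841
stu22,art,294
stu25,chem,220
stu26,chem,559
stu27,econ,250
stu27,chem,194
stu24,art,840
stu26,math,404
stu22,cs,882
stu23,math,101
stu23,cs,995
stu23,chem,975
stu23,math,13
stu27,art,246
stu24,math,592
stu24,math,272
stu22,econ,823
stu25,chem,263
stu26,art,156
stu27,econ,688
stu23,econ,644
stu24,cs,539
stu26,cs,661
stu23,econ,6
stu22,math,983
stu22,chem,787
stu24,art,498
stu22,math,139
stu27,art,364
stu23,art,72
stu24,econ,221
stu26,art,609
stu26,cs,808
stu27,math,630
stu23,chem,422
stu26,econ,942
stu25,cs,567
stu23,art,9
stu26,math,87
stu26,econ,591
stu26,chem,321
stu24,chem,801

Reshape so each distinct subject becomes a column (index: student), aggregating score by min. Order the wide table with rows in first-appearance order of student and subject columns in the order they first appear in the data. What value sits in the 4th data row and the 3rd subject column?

With rows in first-appearance order of student, row 4 is student=stu24. subject columns in first-appearance order: math, econ, chem, cs, art; column 3 is chem.
Long rows with student=stu24, subject=chem: min(142, 801) = 142.

142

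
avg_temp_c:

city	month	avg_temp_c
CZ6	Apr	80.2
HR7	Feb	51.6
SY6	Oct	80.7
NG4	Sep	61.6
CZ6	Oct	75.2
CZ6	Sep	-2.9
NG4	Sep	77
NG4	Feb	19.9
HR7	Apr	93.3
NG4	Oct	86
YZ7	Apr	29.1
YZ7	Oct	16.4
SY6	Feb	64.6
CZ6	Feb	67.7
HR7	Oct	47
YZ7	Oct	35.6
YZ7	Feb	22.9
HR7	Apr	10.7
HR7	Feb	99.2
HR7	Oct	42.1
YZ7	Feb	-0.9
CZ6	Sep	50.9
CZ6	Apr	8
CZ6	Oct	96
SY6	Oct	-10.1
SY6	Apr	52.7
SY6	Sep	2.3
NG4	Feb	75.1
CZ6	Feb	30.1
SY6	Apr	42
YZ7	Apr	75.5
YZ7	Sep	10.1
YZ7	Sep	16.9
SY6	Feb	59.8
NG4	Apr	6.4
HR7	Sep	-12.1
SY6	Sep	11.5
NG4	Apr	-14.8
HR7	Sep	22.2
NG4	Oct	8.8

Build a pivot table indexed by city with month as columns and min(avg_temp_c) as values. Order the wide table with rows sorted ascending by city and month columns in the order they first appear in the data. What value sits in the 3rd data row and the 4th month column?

With rows sorted ascending by city, row 3 is city=NG4. month columns in first-appearance order: Apr, Feb, Oct, Sep; column 4 is Sep.
Long rows with city=NG4, month=Sep: min(61.6, 77) = 61.6.

61.6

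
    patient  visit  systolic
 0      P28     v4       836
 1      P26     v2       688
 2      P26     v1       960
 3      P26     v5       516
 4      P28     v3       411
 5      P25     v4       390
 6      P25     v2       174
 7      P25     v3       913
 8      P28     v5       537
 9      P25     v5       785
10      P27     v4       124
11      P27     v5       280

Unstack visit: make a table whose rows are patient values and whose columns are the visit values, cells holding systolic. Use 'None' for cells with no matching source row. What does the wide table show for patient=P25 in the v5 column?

785

The long row with patient=P25, visit=v5 has systolic=785.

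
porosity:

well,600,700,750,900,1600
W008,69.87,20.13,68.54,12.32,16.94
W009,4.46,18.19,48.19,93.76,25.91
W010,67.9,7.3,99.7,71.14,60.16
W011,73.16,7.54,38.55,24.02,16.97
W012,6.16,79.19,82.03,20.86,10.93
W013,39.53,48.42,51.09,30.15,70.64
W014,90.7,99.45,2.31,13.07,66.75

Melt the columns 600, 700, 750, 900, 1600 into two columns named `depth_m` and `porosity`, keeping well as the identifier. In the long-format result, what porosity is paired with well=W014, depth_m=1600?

Unpivoting turns each (well, wide-column) pair into one long row.
The wide cell at row W014, column 1600 holds 66.75, so the long row (W014, 1600) has porosity=66.75.

66.75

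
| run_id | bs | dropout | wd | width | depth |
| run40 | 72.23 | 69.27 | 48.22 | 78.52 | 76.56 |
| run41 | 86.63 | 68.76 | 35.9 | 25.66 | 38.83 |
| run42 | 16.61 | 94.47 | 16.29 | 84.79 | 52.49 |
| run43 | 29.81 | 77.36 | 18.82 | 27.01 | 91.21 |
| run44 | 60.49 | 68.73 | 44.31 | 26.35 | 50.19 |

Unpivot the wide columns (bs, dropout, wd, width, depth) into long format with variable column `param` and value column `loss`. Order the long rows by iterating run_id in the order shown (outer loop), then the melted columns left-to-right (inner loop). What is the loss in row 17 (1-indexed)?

25 rows total (5 × 5). Row 17: index ⌊(17-1)/5⌋ = 3 into run_id → run43; (17-1) mod 5 = 1 into the melted columns → dropout.
So row 17 is (run43, dropout, 77.36); loss = 77.36.

77.36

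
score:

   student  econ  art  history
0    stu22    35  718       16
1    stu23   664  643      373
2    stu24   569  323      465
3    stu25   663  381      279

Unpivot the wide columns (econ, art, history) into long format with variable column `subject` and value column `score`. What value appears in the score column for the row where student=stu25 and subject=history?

Unpivoting turns each (student, wide-column) pair into one long row.
The wide cell at row stu25, column history holds 279, so the long row (stu25, history) has score=279.

279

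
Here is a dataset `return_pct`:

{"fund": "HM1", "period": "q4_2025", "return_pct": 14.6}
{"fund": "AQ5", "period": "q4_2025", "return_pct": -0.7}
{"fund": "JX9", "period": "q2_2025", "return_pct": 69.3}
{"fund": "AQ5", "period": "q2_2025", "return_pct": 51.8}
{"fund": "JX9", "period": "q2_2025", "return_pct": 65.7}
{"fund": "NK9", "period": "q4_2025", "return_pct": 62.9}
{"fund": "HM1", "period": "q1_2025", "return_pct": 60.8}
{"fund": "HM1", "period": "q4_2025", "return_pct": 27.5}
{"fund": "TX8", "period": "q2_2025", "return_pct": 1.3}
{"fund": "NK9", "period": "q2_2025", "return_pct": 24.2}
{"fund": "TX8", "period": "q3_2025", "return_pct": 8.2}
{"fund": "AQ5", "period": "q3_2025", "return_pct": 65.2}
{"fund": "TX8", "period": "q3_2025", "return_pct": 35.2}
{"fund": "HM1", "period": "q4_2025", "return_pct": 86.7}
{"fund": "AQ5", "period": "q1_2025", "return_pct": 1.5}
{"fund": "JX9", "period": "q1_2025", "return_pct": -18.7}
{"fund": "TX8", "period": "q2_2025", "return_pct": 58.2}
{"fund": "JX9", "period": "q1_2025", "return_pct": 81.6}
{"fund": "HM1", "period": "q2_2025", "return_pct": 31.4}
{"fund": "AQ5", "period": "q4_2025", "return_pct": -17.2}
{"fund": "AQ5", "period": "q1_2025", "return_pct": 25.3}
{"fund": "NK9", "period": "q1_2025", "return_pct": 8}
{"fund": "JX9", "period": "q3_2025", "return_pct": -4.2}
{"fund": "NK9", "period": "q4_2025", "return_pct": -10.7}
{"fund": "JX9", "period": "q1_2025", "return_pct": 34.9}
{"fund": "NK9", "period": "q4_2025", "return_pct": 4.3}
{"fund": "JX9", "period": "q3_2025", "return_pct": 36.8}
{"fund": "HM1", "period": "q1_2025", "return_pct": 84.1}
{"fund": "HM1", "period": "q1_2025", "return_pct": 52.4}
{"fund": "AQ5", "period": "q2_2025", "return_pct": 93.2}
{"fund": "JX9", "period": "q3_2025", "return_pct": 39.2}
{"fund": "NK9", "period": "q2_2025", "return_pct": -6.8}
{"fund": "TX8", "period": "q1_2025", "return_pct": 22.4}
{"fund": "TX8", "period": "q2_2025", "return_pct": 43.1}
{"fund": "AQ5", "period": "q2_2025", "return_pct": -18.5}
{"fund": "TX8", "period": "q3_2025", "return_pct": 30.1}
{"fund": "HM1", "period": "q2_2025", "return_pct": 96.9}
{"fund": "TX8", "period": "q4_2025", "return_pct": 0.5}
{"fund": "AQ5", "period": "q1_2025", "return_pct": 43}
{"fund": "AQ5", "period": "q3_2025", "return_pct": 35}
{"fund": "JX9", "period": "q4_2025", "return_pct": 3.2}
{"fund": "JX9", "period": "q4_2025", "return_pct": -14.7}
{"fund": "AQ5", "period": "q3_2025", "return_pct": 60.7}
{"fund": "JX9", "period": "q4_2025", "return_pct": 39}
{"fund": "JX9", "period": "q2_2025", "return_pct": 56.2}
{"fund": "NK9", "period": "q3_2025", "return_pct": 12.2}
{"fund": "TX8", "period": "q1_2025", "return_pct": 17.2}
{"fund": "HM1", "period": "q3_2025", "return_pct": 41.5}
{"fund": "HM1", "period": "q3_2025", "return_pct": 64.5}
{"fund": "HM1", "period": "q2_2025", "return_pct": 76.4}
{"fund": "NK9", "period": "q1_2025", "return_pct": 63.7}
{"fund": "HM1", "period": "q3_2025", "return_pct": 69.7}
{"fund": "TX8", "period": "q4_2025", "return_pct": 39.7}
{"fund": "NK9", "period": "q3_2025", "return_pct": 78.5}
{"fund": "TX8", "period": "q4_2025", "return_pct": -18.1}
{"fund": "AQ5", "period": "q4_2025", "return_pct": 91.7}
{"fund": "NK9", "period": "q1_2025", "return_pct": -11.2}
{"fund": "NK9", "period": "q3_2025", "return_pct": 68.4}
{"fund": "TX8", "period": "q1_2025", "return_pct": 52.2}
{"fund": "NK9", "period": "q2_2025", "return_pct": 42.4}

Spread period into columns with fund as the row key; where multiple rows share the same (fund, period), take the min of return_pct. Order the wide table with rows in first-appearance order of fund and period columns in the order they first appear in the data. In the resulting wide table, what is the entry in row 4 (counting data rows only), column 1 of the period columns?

-10.7

With rows in first-appearance order of fund, row 4 is fund=NK9. period columns in first-appearance order: q4_2025, q2_2025, q1_2025, q3_2025; column 1 is q4_2025.
Long rows with fund=NK9, period=q4_2025: min(62.9, -10.7, 4.3) = -10.7.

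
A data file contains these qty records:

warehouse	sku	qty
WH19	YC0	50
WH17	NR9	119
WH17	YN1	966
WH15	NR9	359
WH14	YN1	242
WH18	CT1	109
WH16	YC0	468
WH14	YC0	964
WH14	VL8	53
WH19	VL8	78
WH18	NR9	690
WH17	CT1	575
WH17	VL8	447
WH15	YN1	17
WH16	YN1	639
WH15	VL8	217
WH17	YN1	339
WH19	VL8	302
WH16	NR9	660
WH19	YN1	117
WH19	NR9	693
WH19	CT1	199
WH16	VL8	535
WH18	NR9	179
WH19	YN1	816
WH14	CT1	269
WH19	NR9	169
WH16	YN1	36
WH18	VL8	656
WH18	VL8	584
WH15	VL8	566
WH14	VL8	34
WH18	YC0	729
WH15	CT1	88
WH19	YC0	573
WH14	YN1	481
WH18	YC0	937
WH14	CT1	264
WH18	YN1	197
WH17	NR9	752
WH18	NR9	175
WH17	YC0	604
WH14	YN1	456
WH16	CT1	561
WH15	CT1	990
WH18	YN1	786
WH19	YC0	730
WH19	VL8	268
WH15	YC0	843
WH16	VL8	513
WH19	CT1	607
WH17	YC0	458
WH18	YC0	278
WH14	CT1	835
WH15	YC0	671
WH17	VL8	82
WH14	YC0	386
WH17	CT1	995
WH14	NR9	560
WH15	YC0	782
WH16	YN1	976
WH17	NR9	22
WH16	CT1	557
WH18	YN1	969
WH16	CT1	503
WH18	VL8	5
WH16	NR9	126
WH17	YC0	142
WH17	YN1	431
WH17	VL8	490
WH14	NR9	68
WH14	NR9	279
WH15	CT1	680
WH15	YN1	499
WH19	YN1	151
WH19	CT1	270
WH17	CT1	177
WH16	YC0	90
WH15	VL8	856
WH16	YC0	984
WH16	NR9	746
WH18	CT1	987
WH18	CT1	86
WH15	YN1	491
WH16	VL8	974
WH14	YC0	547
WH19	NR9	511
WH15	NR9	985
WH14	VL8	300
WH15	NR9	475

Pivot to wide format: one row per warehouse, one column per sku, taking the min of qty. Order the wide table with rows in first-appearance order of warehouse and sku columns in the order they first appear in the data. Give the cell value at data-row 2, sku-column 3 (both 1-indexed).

339

With rows in first-appearance order of warehouse, row 2 is warehouse=WH17. sku columns in first-appearance order: YC0, NR9, YN1, CT1, VL8; column 3 is YN1.
Long rows with warehouse=WH17, sku=YN1: min(966, 339, 431) = 339.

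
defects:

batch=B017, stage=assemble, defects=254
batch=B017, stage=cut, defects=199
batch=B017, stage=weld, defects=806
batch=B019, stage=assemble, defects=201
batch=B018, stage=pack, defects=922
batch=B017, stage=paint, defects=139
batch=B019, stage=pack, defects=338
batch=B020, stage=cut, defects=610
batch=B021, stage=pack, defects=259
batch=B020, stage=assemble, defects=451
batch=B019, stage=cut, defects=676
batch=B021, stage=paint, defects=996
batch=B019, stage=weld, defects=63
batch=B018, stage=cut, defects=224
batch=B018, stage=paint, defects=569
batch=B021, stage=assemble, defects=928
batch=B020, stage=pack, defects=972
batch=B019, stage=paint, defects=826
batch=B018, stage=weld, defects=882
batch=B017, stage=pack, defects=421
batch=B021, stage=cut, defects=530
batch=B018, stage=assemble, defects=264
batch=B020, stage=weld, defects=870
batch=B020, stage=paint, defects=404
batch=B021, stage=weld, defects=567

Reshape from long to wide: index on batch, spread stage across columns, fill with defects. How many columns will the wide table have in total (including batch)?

6

1 column for batch plus 5 distinct stage values → 6 columns.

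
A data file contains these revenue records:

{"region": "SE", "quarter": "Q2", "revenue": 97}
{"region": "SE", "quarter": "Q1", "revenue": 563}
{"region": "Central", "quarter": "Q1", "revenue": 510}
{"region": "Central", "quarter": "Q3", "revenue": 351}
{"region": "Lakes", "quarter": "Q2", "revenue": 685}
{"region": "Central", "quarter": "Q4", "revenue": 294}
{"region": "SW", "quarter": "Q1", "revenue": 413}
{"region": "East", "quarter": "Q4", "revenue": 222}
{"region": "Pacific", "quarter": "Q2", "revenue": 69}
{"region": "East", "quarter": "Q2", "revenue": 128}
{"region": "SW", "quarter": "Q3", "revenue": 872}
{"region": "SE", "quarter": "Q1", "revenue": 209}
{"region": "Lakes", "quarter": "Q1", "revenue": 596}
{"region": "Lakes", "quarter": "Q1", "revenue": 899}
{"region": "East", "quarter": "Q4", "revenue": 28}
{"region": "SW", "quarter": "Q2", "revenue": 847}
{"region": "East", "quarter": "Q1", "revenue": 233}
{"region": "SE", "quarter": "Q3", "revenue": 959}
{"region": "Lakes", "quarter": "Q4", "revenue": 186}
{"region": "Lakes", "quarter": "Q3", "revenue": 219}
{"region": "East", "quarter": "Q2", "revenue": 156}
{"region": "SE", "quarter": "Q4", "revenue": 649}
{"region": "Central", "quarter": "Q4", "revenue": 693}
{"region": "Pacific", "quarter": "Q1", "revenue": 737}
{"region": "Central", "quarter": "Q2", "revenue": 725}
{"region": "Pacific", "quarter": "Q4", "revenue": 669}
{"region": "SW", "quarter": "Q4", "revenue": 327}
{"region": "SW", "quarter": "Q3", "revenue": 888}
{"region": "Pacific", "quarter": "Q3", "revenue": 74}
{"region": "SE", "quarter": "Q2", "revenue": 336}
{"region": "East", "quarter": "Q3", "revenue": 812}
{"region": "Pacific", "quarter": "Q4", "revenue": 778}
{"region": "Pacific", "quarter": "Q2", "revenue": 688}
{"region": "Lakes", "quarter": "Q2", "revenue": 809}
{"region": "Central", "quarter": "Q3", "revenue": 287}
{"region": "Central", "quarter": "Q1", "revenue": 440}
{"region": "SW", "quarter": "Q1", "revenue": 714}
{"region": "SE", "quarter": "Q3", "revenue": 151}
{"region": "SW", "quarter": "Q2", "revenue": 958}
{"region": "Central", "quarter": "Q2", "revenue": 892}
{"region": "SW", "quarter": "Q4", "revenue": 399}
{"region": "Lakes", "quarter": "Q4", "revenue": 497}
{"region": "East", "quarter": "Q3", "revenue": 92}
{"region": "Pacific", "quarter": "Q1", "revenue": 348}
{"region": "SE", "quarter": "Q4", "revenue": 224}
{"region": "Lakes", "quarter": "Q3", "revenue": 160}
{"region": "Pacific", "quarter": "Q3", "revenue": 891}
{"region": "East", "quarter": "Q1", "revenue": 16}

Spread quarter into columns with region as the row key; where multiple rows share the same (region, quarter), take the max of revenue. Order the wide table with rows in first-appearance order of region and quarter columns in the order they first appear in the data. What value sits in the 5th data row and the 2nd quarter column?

With rows in first-appearance order of region, row 5 is region=East. quarter columns in first-appearance order: Q2, Q1, Q3, Q4; column 2 is Q1.
Long rows with region=East, quarter=Q1: max(233, 16) = 233.

233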